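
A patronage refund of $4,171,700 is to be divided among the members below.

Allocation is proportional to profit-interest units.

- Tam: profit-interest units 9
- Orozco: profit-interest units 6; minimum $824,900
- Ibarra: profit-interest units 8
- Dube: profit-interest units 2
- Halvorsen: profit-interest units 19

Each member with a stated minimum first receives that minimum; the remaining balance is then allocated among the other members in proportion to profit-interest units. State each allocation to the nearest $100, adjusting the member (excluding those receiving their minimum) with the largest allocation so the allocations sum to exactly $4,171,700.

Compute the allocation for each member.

Tam: $792,700; Orozco: $824,900; Ibarra: $704,600; Dube: $176,100; Halvorsen: $1,673,400

Guaranteed amounts: Orozco $824,900. Balance $3,346,800.
Balance split over remaining profit-interest units 38: Tam 792,663.16 → $792,700; Ibarra 704,589.47 → $704,600; Dube 176,147.37 → $176,100; Halvorsen 1,673,400.00 → $1,673,400.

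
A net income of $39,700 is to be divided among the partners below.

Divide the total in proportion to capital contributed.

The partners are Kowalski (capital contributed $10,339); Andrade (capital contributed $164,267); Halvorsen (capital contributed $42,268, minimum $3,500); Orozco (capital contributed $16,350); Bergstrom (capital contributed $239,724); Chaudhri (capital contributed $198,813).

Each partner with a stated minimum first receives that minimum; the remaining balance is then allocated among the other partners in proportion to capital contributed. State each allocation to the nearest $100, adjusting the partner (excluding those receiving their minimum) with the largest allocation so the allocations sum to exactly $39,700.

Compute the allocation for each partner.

Minimums first: Halvorsen $3,500. Remaining pool $36,200.
Remaining pool split over remaining capital contributed 629,493: Kowalski 594.56 → $600; Andrade 9,446.44 → $9,400; Orozco 940.23 → $900; Bergstrom 13,785.71 → $13,800; Chaudhri 11,433.06 → $11,400.
Rounding difference +$100 applied to Bergstrom → $13,900.

Kowalski: $600 · Andrade: $9,400 · Halvorsen: $3,500 · Orozco: $900 · Bergstrom: $13,900 · Chaudhri: $11,400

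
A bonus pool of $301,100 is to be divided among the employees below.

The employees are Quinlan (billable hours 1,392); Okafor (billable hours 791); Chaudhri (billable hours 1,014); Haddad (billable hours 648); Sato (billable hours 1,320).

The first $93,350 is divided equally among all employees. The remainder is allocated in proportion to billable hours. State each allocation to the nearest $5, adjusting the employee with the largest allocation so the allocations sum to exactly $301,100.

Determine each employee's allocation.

Quinlan: $74,660; Okafor: $50,485; Chaudhri: $59,455; Haddad: $44,735; Sato: $71,765

$93,350 shared equally gives $18,670 per employee.
Remainder $207,750 by billable hours (total 5,165): Quinlan 55,989.93 → $55,990; Okafor 31,816.12 → $31,815; Chaudhri 40,785.77 → $40,785; Haddad 26,064.28 → $26,065; Sato 53,093.90 → $53,095.
Totals: Quinlan $18,670 + $55,990 = $74,660; Okafor $18,670 + $31,815 = $50,485; Chaudhri $18,670 + $40,785 = $59,455; Haddad $18,670 + $26,065 = $44,735; Sato $18,670 + $53,095 = $71,765.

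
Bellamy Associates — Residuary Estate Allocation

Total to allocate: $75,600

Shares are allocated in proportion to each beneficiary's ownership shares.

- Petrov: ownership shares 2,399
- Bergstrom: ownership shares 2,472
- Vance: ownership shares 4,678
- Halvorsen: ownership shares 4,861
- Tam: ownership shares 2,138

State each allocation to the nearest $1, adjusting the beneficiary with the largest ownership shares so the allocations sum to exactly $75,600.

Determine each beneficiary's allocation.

Petrov: $10,960 · Bergstrom: $11,293 · Vance: $21,372 · Halvorsen: $22,207 · Tam: $9,768

Combined ownership shares = 16,548.
Proportional shares: Petrov 2,399/16,548 × $75,600 = 10,959.90; Bergstrom 2,472/16,548 × $75,600 = 11,293.40; Vance 4,678/16,548 × $75,600 = 21,371.57; Halvorsen 4,861/16,548 × $75,600 = 22,207.61; Tam 2,138/16,548 × $75,600 = 9,767.51.
Rounded to nearest $1: Petrov $10,960; Bergstrom $11,293; Vance $21,372; Halvorsen $22,208; Tam $9,768. Sum = $75,601.
Difference $75,600 − $75,601 = −$1 applied to largest ownership shares (Halvorsen): Halvorsen becomes $22,207.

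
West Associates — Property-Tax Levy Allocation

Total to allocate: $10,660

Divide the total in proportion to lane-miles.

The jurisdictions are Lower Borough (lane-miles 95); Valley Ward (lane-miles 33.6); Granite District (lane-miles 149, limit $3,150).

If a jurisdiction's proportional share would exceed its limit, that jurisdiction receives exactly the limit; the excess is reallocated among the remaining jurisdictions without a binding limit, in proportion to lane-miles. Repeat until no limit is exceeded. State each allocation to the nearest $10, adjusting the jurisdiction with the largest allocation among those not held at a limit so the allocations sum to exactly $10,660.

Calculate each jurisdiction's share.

Lower Borough: $5,550 | Valley Ward: $1,960 | Granite District: $3,150

Total lane-miles = 277.6.
Unconstrained shares: Lower Borough 3,648.05; Valley Ward 1,290.26; Granite District 5,721.69.
Capped: Granite District ($3,150); balance $7,510 reallocated over remaining lane-miles 128.6.
Remaining shares: Lower Borough 5,547.82 → $5,550; Valley Ward 1,962.18 → $1,960.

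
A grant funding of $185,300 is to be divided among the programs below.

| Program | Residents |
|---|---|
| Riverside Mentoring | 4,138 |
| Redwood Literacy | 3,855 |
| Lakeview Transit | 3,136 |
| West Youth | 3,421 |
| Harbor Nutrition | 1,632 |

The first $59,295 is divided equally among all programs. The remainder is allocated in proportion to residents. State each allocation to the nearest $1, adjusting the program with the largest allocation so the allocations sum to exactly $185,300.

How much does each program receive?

Riverside Mentoring: $44,081; Redwood Literacy: $41,877; Lakeview Transit: $36,278; West Youth: $38,497; Harbor Nutrition: $24,567

First tranche $59,295 split equally: $11,859 each.
Remainder $126,005 by residents (total 16,182): Riverside Mentoring 32,221.52 → $32,222; Redwood Literacy 30,017.88 → $30,018; Lakeview Transit 24,419.21 → $24,419; West Youth 26,638.43 → $26,638; Harbor Nutrition 12,707.96 → $12,708.
Totals: Riverside Mentoring $11,859 + $32,222 = $44,081; Redwood Literacy $11,859 + $30,018 = $41,877; Lakeview Transit $11,859 + $24,419 = $36,278; West Youth $11,859 + $26,638 = $38,497; Harbor Nutrition $11,859 + $12,708 = $24,567.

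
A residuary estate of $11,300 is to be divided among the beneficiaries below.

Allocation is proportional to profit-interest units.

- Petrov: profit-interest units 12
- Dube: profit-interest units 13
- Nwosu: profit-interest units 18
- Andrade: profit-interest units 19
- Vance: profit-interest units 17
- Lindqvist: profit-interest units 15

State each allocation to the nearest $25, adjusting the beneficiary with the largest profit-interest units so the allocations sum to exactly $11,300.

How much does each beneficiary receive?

Total profit-interest units = 94.
Pro-rata amounts: Petrov 12/94 × $11,300 = 1,442.55; Dube 13/94 × $11,300 = 1,562.77; Nwosu 18/94 × $11,300 = 2,163.83; Andrade 19/94 × $11,300 = 2,284.04; Vance 17/94 × $11,300 = 2,043.62; Lindqvist 15/94 × $11,300 = 1,803.19.
After rounding ($25): Petrov $1,450; Dube $1,575; Nwosu $2,175; Andrade $2,275; Vance $2,050; Lindqvist $1,800. Sum = $11,325.
Difference $11,300 − $11,325 = −$25 applied to largest profit-interest units (Andrade): Andrade becomes $2,250.

Petrov: $1,450; Dube: $1,575; Nwosu: $2,175; Andrade: $2,250; Vance: $2,050; Lindqvist: $1,800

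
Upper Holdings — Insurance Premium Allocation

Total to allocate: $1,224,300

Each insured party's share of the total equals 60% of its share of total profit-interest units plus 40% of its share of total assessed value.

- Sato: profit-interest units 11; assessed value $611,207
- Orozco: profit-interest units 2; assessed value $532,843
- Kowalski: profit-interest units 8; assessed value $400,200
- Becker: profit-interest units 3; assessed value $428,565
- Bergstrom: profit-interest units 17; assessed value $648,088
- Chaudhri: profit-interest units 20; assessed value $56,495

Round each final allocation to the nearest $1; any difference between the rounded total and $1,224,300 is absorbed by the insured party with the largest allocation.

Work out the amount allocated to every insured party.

Profit-interest units total 61; assessed value total 2,677,398.
Combined weights (60% profit-interest units + 40% assessed value): Sato 0.1995; Orozco 0.0993; Kowalski 0.1385; Becker 0.0935; Bergstrom 0.2640; Chaudhri 0.2052.
Proportional shares: Sato 244,260.46; Orozco 121,546.33; Kowalski 169,538.51; Becker 114,515.25; Bergstrom 323,260.10; Chaudhri 251,179.34.
After rounding ($1): Sato $244,260; Orozco $121,546; Kowalski $169,539; Becker $114,515; Bergstrom $323,260; Chaudhri $251,179. Sum = $1,224,299.
Difference $1,224,300 − $1,224,299 = +$1 applied to largest allocation (Bergstrom): Bergstrom becomes $323,261.

Sato: $244,260 | Orozco: $121,546 | Kowalski: $169,539 | Becker: $114,515 | Bergstrom: $323,261 | Chaudhri: $251,179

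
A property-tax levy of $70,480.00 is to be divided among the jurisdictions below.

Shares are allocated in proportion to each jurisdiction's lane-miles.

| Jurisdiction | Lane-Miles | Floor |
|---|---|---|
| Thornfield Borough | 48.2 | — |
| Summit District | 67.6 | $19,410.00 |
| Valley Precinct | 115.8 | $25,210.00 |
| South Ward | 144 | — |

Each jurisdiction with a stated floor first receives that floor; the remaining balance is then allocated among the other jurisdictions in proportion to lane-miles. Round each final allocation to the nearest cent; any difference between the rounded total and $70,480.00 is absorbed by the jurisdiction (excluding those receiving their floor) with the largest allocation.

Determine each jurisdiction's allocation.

Fund the minimums — Summit District $19,410.00; Valley Precinct $25,210.00. Remaining pool $25,860.00.
Remaining pool split over remaining lane-miles 192.2: Thornfield Borough 6,485.1821 → $6,485.18; South Ward 19,374.8179 → $19,374.82.

Thornfield Borough: $6,485.18 | Summit District: $19,410.00 | Valley Precinct: $25,210.00 | South Ward: $19,374.82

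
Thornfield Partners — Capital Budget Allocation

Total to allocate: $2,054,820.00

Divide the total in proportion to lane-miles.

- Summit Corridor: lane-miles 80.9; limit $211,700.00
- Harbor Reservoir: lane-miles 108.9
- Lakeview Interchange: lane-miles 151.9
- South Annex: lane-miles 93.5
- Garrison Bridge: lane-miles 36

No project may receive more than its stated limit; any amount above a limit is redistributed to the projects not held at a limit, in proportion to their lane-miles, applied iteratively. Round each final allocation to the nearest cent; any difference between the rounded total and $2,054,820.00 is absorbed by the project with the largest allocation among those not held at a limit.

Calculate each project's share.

Summit Corridor: $211,700.00 · Harbor Reservoir: $514,260.23 · Lakeview Interchange: $717,319.83 · South Annex: $441,536.56 · Garrison Bridge: $170,003.38

Total lane-miles = 471.2.
Proportional shares (ignoring caps): Summit Corridor 352,790.6154; Harbor Reservoir 474,893.6715; Lakeview Interchange 662,409.0789; South Annex 407,736.9907; Garrison Bridge 156,989.6435.
Cap binds for Summit Corridor ($211,700.00); remaining pool $1,843,120.00 reallocated over remaining lane-miles 390.3.
Shares after redistribution: Harbor Reservoir 514,260.2306 → $514,260.23; Lakeview Interchange 717,319.8258 → $717,319.83; South Annex 441,536.5616 → $441,536.56; Garrison Bridge 170,003.3820 → $170,003.38.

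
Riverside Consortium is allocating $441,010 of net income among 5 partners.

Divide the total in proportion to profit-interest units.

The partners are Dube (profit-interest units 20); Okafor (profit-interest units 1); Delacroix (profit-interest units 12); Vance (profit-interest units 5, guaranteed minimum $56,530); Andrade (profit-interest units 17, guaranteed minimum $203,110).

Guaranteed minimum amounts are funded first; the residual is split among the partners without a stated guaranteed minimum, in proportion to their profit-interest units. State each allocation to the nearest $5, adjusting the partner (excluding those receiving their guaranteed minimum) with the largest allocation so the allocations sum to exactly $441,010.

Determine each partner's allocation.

Minimums first: Vance $56,530; Andrade $203,110. Balance $181,370.
Balance split over remaining profit-interest units 33: Dube 109,921.21 → $109,920; Okafor 5,496.06 → $5,495; Delacroix 65,952.73 → $65,955.

Dube: $109,920 | Okafor: $5,495 | Delacroix: $65,955 | Vance: $56,530 | Andrade: $203,110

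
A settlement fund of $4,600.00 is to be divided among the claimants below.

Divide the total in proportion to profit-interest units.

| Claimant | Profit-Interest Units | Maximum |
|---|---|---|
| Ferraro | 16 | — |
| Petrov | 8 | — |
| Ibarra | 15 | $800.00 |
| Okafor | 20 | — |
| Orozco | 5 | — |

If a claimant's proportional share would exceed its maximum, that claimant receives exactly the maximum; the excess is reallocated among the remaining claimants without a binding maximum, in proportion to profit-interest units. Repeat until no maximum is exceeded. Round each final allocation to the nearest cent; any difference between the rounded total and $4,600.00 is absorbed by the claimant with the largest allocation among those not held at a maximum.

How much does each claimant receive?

Ferraro: $1,240.82; Petrov: $620.41; Ibarra: $800.00; Okafor: $1,551.01; Orozco: $387.76

Sum of profit-interest units: 64.
Proportional shares (ignoring caps): Ferraro 1,150.0000; Petrov 575.0000; Ibarra 1,078.1250; Okafor 1,437.5000; Orozco 359.3750.
Capped: Ibarra ($800.00); balance $3,800.00 reallocated over remaining profit-interest units 49.
Redistributed shares: Ferraro 1,240.8163 → $1,240.82; Petrov 620.4082 → $620.41; Okafor 1,551.0204 → $1,551.02; Orozco 387.7551 → $387.76.
Rounding difference −$0.01 applied to Okafor → $1,551.01.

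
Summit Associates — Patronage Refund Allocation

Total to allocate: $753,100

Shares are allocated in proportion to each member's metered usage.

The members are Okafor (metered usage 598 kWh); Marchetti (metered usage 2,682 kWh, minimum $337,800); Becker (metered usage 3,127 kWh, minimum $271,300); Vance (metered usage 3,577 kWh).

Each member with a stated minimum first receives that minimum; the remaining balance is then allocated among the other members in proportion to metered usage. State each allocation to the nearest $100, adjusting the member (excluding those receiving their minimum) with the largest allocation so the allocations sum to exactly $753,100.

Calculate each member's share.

Fund the minimums — Marchetti $337,800; Becker $271,300. Residual $144,000.
Residual split over remaining metered usage 4,175: Okafor 20,625.63 → $20,600; Vance 123,374.37 → $123,400.

Okafor: $20,600 · Marchetti: $337,800 · Becker: $271,300 · Vance: $123,400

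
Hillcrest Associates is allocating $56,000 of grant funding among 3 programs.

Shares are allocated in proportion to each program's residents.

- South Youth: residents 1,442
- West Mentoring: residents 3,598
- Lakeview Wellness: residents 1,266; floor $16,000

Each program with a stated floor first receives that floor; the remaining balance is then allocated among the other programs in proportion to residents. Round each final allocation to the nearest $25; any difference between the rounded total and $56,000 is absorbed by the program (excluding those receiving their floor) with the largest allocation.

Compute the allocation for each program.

Guaranteed amounts: Lakeview Wellness $16,000. Balance $40,000.
Balance split over remaining residents 5,040: South Youth 11,444.44 → $11,450; West Mentoring 28,555.56 → $28,550.

South Youth: $11,450; West Mentoring: $28,550; Lakeview Wellness: $16,000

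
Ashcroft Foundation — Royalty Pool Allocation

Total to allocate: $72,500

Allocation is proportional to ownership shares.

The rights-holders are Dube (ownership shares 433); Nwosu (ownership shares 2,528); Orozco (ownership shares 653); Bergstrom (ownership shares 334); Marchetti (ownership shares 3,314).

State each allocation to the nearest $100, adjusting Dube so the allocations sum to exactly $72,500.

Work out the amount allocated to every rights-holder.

Ownership shares total: 7,262.
Raw shares: Dube 433/7,262 × $72,500 = 4,322.84; Nwosu 2,528/7,262 × $72,500 = 25,238.23; Orozco 653/7,262 × $72,500 = 6,519.21; Bergstrom 334/7,262 × $72,500 = 3,334.48; Marchetti 3,314/7,262 × $72,500 = 33,085.24.
At nearest $100: Dube $4,300; Nwosu $25,200; Orozco $6,500; Bergstrom $3,300; Marchetti $33,100. Sum = $72,400.
Difference $72,500 − $72,400 = +$100 applied to Dube: Dube becomes $4,400.

Dube: $4,400 | Nwosu: $25,200 | Orozco: $6,500 | Bergstrom: $3,300 | Marchetti: $33,100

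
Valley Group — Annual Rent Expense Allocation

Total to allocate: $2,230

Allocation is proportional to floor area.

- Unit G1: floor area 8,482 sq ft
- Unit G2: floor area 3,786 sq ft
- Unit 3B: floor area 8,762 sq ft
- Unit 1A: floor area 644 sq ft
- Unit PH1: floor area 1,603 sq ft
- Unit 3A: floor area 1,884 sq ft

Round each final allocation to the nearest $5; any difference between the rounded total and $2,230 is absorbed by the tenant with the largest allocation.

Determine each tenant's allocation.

Floor area total: 25,161.
Unrounded shares: Unit G1 8,482/25,161 × $2,230 = 751.75; Unit G2 3,786/25,161 × $2,230 = 335.55; Unit 3B 8,762/25,161 × $2,230 = 776.57; Unit 1A 644/25,161 × $2,230 = 57.08; Unit PH1 1,603/25,161 × $2,230 = 142.07; Unit 3A 1,884/25,161 × $2,230 = 166.98.
After rounding ($5): Unit G1 $750; Unit G2 $335; Unit 3B $775; Unit 1A $55; Unit PH1 $140; Unit 3A $165. Sum = $2,220.
Difference $2,230 − $2,220 = +$10 applied to largest allocation (Unit 3B): Unit 3B becomes $785.

Unit G1: $750; Unit G2: $335; Unit 3B: $785; Unit 1A: $55; Unit PH1: $140; Unit 3A: $165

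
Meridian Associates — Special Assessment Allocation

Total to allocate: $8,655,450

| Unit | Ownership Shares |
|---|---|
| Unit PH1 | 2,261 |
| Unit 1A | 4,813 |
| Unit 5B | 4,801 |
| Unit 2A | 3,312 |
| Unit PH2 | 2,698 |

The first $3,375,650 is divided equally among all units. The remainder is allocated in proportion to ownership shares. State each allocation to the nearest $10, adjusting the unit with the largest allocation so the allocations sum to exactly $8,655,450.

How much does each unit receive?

Unit PH1: $1,342,600 | Unit 1A: $2,095,970 | Unit 5B: $2,092,420 | Unit 2A: $1,652,860 | Unit PH2: $1,471,600

Equal tier: $3,375,650 ÷ 5 = $675,130 apiece.
Remainder $5,279,800 by ownership shares (total 17,885): Unit PH1 667,465.91 → $667,470; Unit 1A 1,420,837.43 → $1,420,840; Unit 5B 1,417,294.93 → $1,417,290; Unit 2A 977,729.81 → $977,730; Unit PH2 796,471.93 → $796,470.
Totals: Unit PH1 $675,130 + $667,470 = $1,342,600; Unit 1A $675,130 + $1,420,840 = $2,095,970; Unit 5B $675,130 + $1,417,290 = $2,092,420; Unit 2A $675,130 + $977,730 = $1,652,860; Unit PH2 $675,130 + $796,470 = $1,471,600.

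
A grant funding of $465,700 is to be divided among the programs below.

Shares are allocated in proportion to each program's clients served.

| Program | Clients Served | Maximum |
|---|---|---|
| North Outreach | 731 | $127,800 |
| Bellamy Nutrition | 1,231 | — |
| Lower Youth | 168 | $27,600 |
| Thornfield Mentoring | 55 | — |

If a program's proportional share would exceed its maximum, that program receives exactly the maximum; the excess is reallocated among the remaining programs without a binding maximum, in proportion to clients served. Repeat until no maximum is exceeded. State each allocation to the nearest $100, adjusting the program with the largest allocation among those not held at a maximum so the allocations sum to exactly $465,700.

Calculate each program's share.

North Outreach: $127,800 | Bellamy Nutrition: $297,000 | Lower Youth: $27,600 | Thornfield Mentoring: $13,300

Clients served total: 2,185.
Unconstrained shares: North Outreach 155,801.69; Bellamy Nutrition 262,369.20; Lower Youth 35,806.68; Thornfield Mentoring 11,722.43.
Held at cap: North Outreach ($127,800), Lower Youth ($27,600); balance $310,300 reallocated over remaining clients served 1,286.
Remaining shares: Bellamy Nutrition 297,029.00 → $297,000; Thornfield Mentoring 13,271.00 → $13,300.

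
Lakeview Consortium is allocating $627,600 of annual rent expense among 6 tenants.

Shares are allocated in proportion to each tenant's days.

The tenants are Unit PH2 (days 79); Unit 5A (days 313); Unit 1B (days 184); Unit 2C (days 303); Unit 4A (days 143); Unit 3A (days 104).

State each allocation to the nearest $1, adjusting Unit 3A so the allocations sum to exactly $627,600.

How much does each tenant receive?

Sum of days: 1,126.
Pro-rata amounts: Unit PH2 79/1,126 × $627,600 = 44,032.33; Unit 5A 313/1,126 × $627,600 = 174,457.19; Unit 1B 184/1,126 × $627,600 = 102,556.31; Unit 2C 303/1,126 × $627,600 = 168,883.48; Unit 4A 143/1,126 × $627,600 = 79,704.09; Unit 3A 104/1,126 × $627,600 = 57,966.61.
After rounding ($1): Unit PH2 $44,032; Unit 5A $174,457; Unit 1B $102,556; Unit 2C $168,883; Unit 4A $79,704; Unit 3A $57,967. Sum = $627,599.
Difference $627,600 − $627,599 = +$1 applied to Unit 3A: Unit 3A becomes $57,968.

Unit PH2: $44,032 | Unit 5A: $174,457 | Unit 1B: $102,556 | Unit 2C: $168,883 | Unit 4A: $79,704 | Unit 3A: $57,968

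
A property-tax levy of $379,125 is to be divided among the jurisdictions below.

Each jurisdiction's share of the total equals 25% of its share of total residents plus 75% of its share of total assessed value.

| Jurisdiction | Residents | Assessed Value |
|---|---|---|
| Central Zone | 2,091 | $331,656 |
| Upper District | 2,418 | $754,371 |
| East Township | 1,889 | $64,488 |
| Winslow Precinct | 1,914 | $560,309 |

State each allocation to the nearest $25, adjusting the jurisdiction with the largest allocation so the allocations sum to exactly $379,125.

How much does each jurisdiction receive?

Central Zone: $78,975; Upper District: $152,950; East Township: $32,250; Winslow Precinct: $114,950

Residents total 8,312; assessed value total 1,710,824.
Blended shares (25% residents + 75% assessed value): Central Zone 0.2083; Upper District 0.4034; East Township 0.0851; Winslow Precinct 0.3032.
Raw shares: Central Zone 78,965.71; Upper District 152,950.89; East Township 32,258.24; Winslow Precinct 114,950.16.
At nearest $25: Central Zone $78,975; Upper District $152,950; East Township $32,250; Winslow Precinct $114,950. Sum = $379,125.
No rounding difference to absorb.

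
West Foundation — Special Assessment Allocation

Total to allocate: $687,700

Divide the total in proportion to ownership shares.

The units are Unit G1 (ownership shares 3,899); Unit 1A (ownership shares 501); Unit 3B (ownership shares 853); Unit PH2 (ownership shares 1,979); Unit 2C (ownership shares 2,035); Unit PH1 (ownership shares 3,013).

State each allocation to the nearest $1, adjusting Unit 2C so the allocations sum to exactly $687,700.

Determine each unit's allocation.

Total ownership shares = 12,280.
Unrounded shares: Unit G1 3,899/12,280 × $687,700 = 218,350.35; Unit 1A 501/12,280 × $687,700 = 28,056.82; Unit 3B 853/12,280 × $687,700 = 47,769.39; Unit PH2 1,979/12,280 × $687,700 = 110,827.22; Unit 2C 2,035/12,280 × $687,700 = 113,963.31; Unit PH1 3,013/12,280 × $687,700 = 168,732.91.
After rounding ($1): Unit G1 $218,350; Unit 1A $28,057; Unit 3B $47,769; Unit PH2 $110,827; Unit 2C $113,963; Unit PH1 $168,733. Sum = $687,699.
Difference $687,700 − $687,699 = +$1 applied to Unit 2C: Unit 2C becomes $113,964.

Unit G1: $218,350 | Unit 1A: $28,057 | Unit 3B: $47,769 | Unit PH2: $110,827 | Unit 2C: $113,964 | Unit PH1: $168,733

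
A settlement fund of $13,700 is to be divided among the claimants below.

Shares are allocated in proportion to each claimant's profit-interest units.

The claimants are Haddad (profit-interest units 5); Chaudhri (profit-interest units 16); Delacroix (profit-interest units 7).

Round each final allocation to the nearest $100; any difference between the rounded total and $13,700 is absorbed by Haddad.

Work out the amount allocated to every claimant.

Haddad: $2,500; Chaudhri: $7,800; Delacroix: $3,400

Combined profit-interest units = 28.
Raw shares: Haddad 5/28 × $13,700 = 2,446.43; Chaudhri 16/28 × $13,700 = 7,828.57; Delacroix 7/28 × $13,700 = 3,425.00.
At nearest $100: Haddad $2,400; Chaudhri $7,800; Delacroix $3,400. Sum = $13,600.
Difference $13,700 − $13,600 = +$100 applied to Haddad: Haddad becomes $2,500.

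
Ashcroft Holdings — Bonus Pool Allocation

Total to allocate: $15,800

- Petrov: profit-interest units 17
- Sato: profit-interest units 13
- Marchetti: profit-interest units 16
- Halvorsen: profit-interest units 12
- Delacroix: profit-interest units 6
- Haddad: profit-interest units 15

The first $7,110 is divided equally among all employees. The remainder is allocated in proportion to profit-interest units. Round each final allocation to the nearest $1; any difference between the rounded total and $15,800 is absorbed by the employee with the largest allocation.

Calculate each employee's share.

Equal tier: $7,110 ÷ 6 = $1,185 apiece.
Remainder $8,690 by profit-interest units (total 79): Petrov 1,870.00 → $1,870; Sato 1,430.00 → $1,430; Marchetti 1,760.00 → $1,760; Halvorsen 1,320.00 → $1,320; Delacroix 660.00 → $660; Haddad 1,650.00 → $1,650.
Totals: Petrov $1,185 + $1,870 = $3,055; Sato $1,185 + $1,430 = $2,615; Marchetti $1,185 + $1,760 = $2,945; Halvorsen $1,185 + $1,320 = $2,505; Delacroix $1,185 + $660 = $1,845; Haddad $1,185 + $1,650 = $2,835.

Petrov: $3,055 · Sato: $2,615 · Marchetti: $2,945 · Halvorsen: $2,505 · Delacroix: $1,845 · Haddad: $2,835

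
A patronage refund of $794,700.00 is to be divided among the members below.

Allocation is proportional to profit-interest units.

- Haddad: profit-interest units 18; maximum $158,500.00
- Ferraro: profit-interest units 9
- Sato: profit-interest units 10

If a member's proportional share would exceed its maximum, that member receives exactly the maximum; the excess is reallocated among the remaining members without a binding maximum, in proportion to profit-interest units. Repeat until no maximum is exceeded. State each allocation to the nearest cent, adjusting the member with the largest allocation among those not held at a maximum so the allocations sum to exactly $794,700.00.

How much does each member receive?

Haddad: $158,500.00; Ferraro: $301,357.89; Sato: $334,842.11

Total profit-interest units = 37.
Unconstrained shares: Haddad 386,610.8108; Ferraro 193,305.4054; Sato 214,783.7838.
Cap binds for Haddad ($158,500.00); remaining pool $636,200.00 reallocated over remaining profit-interest units 19.
Shares after redistribution: Ferraro 301,357.8947 → $301,357.89; Sato 334,842.1053 → $334,842.11.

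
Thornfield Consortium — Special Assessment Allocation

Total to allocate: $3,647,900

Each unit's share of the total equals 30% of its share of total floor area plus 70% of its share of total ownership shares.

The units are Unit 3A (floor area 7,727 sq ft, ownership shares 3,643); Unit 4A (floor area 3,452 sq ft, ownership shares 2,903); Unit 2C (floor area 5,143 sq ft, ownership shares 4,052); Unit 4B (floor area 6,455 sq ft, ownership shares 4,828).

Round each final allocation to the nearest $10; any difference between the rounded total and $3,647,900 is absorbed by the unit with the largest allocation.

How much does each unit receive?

Floor area total 22,777; ownership shares total 15,426.
Blended shares (30% floor area + 70% ownership shares): Unit 3A 0.2671; Unit 4A 0.1772; Unit 2C 0.2516; Unit 4B 0.3041.
Raw shares: Unit 3A 974,301.31; Unit 4A 646,404.45; Unit 2C 917,850.94; Unit 4B 1,109,343.31.
After rounding ($10): Unit 3A $974,300; Unit 4A $646,400; Unit 2C $917,850; Unit 4B $1,109,340. Sum = $3,647,890.
Difference $3,647,900 − $3,647,890 = +$10 applied to largest allocation (Unit 4B): Unit 4B becomes $1,109,350.

Unit 3A: $974,300 | Unit 4A: $646,400 | Unit 2C: $917,850 | Unit 4B: $1,109,350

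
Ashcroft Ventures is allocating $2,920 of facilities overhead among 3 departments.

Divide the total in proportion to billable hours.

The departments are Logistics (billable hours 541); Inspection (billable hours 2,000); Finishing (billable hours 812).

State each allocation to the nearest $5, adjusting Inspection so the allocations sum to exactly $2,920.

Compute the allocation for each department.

Logistics: $470; Inspection: $1,745; Finishing: $705

Billable hours total: 3,353.
Raw shares: Logistics 541/3,353 × $2,920 = 471.14; Inspection 2,000/3,353 × $2,920 = 1,741.72; Finishing 812/3,353 × $2,920 = 707.14.
Rounded to nearest $5: Logistics $470; Inspection $1,740; Finishing $705. Sum = $2,915.
Difference $2,920 − $2,915 = +$5 applied to Inspection: Inspection becomes $1,745.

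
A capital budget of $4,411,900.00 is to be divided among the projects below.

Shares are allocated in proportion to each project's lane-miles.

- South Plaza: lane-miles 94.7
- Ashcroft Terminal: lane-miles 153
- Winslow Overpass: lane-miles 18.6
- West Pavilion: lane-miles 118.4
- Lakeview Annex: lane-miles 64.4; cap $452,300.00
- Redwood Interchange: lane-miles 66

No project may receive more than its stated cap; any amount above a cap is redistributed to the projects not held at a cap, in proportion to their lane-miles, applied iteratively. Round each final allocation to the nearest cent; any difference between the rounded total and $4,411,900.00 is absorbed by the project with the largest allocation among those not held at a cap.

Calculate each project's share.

Combined lane-miles = 515.1.
Unconstrained shares: South Plaza 811,118.0936; Ashcroft Terminal 1,310,465.3465; Winslow Overpass 159,311.4735; West Pavilion 1,014,111.7453; Lakeview Annex 551,594.5642; Redwood Interchange 565,298.7769.
Capped: Lakeview Annex ($452,300.00); remaining pool $3,959,600.00 reallocated over remaining lane-miles 450.7.
Remaining shares: South Plaza 831,981.6286 → $831,981.63; Ashcroft Terminal 1,344,173.0641 → $1,344,173.06; Winslow Overpass 163,409.2745 → $163,409.27; West Pavilion 1,040,196.6718 → $1,040,196.67; Redwood Interchange 579,839.3610 → $579,839.36.
Rounding difference +$0.01 applied to Ashcroft Terminal → $1,344,173.07.

South Plaza: $831,981.63; Ashcroft Terminal: $1,344,173.07; Winslow Overpass: $163,409.27; West Pavilion: $1,040,196.67; Lakeview Annex: $452,300.00; Redwood Interchange: $579,839.36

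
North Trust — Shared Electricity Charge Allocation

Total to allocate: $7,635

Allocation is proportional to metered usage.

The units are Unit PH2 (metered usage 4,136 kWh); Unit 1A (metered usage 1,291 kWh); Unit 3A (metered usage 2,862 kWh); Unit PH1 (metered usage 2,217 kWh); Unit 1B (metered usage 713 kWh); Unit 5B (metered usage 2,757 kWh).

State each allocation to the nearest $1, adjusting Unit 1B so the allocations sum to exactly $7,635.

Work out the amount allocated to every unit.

Total metered usage = 13,976.
Unrounded shares: Unit PH2 4,136/13,976 × $7,635 = 2,259.47; Unit 1A 1,291/13,976 × $7,635 = 705.27; Unit 3A 2,862/13,976 × $7,635 = 1,563.49; Unit PH1 2,217/13,976 × $7,635 = 1,211.13; Unit 1B 713/13,976 × $7,635 = 389.51; Unit 5B 2,757/13,976 × $7,635 = 1,506.13.
Rounded to nearest $1: Unit PH2 $2,259; Unit 1A $705; Unit 3A $1,563; Unit PH1 $1,211; Unit 1B $390; Unit 5B $1,506. Sum = $7,634.
Difference $7,635 − $7,634 = +$1 applied to Unit 1B: Unit 1B becomes $391.

Unit PH2: $2,259 · Unit 1A: $705 · Unit 3A: $1,563 · Unit PH1: $1,211 · Unit 1B: $391 · Unit 5B: $1,506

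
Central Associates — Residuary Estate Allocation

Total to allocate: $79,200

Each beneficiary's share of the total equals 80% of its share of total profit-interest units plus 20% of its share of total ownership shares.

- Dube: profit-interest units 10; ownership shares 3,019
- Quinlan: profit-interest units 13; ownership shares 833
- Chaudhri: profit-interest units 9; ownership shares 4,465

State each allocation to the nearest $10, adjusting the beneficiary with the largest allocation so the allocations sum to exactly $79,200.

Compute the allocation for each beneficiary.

Dube: $25,550 | Quinlan: $27,330 | Chaudhri: $26,320

Profit-interest units total 32; ownership shares total 8,317.
Combined weights (80% profit-interest units + 20% ownership shares): Dube 0.3226; Quinlan 0.3450; Chaudhri 0.3324.
Raw shares: Dube 25,549.78; Quinlan 27,326.48; Chaudhri 26,323.74.
At nearest $10: Dube $25,550; Quinlan $27,330; Chaudhri $26,320. Sum = $79,200.
Sum already equals the total — no adjustment.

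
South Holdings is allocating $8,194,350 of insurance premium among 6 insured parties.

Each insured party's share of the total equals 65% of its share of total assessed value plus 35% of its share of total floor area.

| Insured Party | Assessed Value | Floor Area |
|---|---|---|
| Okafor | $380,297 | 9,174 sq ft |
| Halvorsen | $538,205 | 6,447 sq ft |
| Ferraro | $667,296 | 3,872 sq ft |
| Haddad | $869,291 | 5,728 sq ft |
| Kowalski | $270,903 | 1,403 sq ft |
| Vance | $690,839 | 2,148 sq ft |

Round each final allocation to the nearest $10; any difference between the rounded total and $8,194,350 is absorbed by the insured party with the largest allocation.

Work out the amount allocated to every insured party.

Totals — assessed value 3,416,831, floor area 28,772.
Composite weights (65% assessed value + 35% floor area): Okafor 0.1839; Halvorsen 0.1808; Ferraro 0.1740; Haddad 0.2350; Kowalski 0.0686; Vance 0.1576.
Pro-rata amounts: Okafor 1,507,299.77; Halvorsen 1,481,624.52; Ferraro 1,426,179.40; Haddad 1,926,067.32; Kowalski 562,149.66; Vance 1,291,029.32.
After rounding ($10): Okafor $1,507,300; Halvorsen $1,481,620; Ferraro $1,426,180; Haddad $1,926,070; Kowalski $562,150; Vance $1,291,030. Sum = $8,194,350.
Rounded total matches; no reconciliation needed.

Okafor: $1,507,300 · Halvorsen: $1,481,620 · Ferraro: $1,426,180 · Haddad: $1,926,070 · Kowalski: $562,150 · Vance: $1,291,030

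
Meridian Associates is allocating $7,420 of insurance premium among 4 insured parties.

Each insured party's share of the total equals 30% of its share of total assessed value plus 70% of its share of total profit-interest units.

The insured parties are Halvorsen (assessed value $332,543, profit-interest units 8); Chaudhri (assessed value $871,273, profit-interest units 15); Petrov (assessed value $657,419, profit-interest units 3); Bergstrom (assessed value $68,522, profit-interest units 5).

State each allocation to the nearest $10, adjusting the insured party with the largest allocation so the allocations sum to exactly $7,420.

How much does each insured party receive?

Halvorsen: $1,720; Chaudhri: $3,520; Petrov: $1,260; Bergstrom: $920

Totals — assessed value 1,929,757, profit-interest units 31.
Blended shares (30% assessed value + 70% profit-interest units): Halvorsen 0.2323; Chaudhri 0.4742; Petrov 0.1699; Bergstrom 0.1236.
Proportional shares: Halvorsen 1,723.98; Chaudhri 3,518.25; Petrov 1,260.99; Bergstrom 916.78.
Rounded to nearest $10: Halvorsen $1,720; Chaudhri $3,520; Petrov $1,260; Bergstrom $920. Sum = $7,420.
Rounded total matches; no reconciliation needed.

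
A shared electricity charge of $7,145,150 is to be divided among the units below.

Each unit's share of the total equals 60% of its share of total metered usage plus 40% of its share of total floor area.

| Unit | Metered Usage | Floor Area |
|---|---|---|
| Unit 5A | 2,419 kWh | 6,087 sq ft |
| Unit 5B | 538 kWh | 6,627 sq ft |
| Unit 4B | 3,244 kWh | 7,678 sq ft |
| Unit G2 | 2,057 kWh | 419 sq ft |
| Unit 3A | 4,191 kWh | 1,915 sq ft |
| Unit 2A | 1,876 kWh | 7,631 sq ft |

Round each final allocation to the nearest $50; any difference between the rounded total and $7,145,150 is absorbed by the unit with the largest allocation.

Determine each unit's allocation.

Unit 5A: $1,297,000 · Unit 5B: $784,950 · Unit 4B: $1,693,700 · Unit G2: $655,050 · Unit 3A: $1,434,550 · Unit 2A: $1,279,900

Totals — metered usage 14,325, floor area 30,357.
Composite weights (60% metered usage + 40% floor area): Unit 5A 0.1815; Unit 5B 0.1099; Unit 4B 0.2370; Unit G2 0.0917; Unit 3A 0.2008; Unit 2A 0.1791.
Unrounded shares: Unit 5A 1,297,022.82; Unit 5B 784,929.83; Unit 4B 1,693,713.24; Unit G2 655,053.31; Unit 3A 1,434,548.39; Unit 2A 1,279,882.40.
After rounding ($50): Unit 5A $1,297,000; Unit 5B $784,950; Unit 4B $1,693,700; Unit G2 $655,050; Unit 3A $1,434,550; Unit 2A $1,279,900. Sum = $7,145,150.
No rounding difference to absorb.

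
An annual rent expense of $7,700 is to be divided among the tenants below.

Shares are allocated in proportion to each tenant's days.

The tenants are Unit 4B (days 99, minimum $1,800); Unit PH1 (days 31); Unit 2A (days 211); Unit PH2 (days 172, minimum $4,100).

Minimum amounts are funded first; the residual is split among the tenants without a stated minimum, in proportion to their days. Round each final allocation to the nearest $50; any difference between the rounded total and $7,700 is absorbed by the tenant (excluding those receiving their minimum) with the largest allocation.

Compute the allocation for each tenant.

Unit 4B: $1,800; Unit PH1: $250; Unit 2A: $1,550; Unit PH2: $4,100

Guaranteed amounts: Unit 4B $1,800; Unit PH2 $4,100. Remaining pool $1,800.
Remaining pool split over remaining days 242: Unit PH1 230.58 → $250; Unit 2A 1,569.42 → $1,550.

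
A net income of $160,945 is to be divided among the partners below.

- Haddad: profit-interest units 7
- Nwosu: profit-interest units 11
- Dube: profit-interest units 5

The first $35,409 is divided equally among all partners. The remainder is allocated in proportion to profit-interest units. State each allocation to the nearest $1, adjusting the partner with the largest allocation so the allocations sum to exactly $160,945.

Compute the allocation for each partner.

Equal tier: $35,409 ÷ 3 = $11,803 apiece.
Remainder $125,536 by profit-interest units (total 23): Haddad 38,206.61 → $38,207; Nwosu 60,038.96 → $60,039; Dube 27,290.43 → $27,290.
Totals: Haddad $11,803 + $38,207 = $50,010; Nwosu $11,803 + $60,039 = $71,842; Dube $11,803 + $27,290 = $39,093.

Haddad: $50,010; Nwosu: $71,842; Dube: $39,093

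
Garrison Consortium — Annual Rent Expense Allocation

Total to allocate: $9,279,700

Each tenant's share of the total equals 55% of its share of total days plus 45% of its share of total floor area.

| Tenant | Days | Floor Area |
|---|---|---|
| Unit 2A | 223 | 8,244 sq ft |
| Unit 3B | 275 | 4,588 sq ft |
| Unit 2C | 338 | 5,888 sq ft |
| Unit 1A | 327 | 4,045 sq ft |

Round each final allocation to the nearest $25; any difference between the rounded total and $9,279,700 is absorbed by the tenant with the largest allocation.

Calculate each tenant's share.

Unit 2A: $2,490,875; Unit 3B: $2,048,425; Unit 2C: $2,563,375; Unit 1A: $2,177,025

Totals — days 1,163, floor area 22,765.
Composite weights (55% days + 45% floor area): Unit 2A 0.2684; Unit 3B 0.2207; Unit 2C 0.2762; Unit 1A 0.2346.
Unrounded shares: Unit 2A 2,490,863.59; Unit 3B 2,048,432.92; Unit 2C 2,563,372.56; Unit 1A 2,177,030.92.
After rounding ($25): Unit 2A $2,490,875; Unit 3B $2,048,425; Unit 2C $2,563,375; Unit 1A $2,177,025. Sum = $9,279,700.
No rounding difference to absorb.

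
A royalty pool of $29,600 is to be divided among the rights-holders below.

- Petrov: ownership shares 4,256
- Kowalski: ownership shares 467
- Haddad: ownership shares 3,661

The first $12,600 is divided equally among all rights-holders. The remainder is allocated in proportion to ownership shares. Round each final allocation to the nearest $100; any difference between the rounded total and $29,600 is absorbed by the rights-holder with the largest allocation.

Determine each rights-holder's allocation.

First tranche $12,600 split equally: $4,200 each.
Remainder $17,000 by ownership shares (total 8,384): Petrov 8,629.77 → $8,600; Kowalski 946.92 → $900; Haddad 7,423.31 → $7,400.
Rounding difference +$100 on remainder applied to Petrov.
Totals: Petrov $4,200 + $8,700 = $12,900; Kowalski $4,200 + $900 = $5,100; Haddad $4,200 + $7,400 = $11,600.

Petrov: $12,900 | Kowalski: $5,100 | Haddad: $11,600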